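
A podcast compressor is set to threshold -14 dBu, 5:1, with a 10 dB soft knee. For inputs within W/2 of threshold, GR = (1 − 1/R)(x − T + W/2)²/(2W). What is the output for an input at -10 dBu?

x − T + W/2 = -10 − (-14) + 5 = 9.
GR = (1 − 1/5) × 9² / 20 = 0.8 × 81 / 20 = 3.24 dB.
Output = -10 − 3.24 = -13.24 dBu.

-13.24 dBu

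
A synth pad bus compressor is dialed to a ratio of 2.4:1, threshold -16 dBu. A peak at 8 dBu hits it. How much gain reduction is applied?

14 dB

8 dBu exceeds the threshold by 24 dB.
A 2.4:1 ratio leaves 10 dB of that excess.
Gain reduction = 24 − 10 = 14 dB.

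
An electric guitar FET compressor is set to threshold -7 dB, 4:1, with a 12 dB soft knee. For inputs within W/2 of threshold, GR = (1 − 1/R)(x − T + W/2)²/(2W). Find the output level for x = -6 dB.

-7.53125 dB

x − T + W/2 = -6 − (-7) + 6 = 7.
GR = (1 − 1/4) × 7² / 24 = 0.75 × 49 / 24 = 1.53125 dB.
Output = -6 − 1.53125 = -7.53125 dB.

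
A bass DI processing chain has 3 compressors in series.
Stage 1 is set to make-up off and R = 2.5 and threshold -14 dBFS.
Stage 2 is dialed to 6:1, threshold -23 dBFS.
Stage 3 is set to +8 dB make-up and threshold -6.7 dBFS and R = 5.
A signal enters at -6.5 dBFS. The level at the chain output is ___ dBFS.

Stage 1: 7.5 dB above -14 dBFS, reduced 2.5:1 to 3 dB above → -11 dBFS.
Stage 2: 12 dB above -23 dBFS, reduced 6:1 to 2 dB above → -21 dBFS.
Stage 3: below threshold (-21 ≤ -6.7); passes unchanged; make-up brings it to -13 dBFS.

-13 dBFS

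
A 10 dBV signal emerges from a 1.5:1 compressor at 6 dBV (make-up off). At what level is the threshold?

Gain reduction = 10 − 6 = 4 dB; output overshoot = GR / (R − 1) = 4 / 0.5 = 8 dB.
Threshold = output − output overshoot = 6 − 8 = -2 dBV.

-2 dBV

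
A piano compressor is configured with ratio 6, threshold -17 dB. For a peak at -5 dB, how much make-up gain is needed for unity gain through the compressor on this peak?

The peak compresses to -17 + 12/6 = -15 dB.
To reach -5 dB requires -5 − (-15) = 10 dB of make-up.

10 dB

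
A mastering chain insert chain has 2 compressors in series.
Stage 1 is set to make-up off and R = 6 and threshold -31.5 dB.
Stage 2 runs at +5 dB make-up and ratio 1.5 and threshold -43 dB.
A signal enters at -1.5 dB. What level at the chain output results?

-27 dB

Stage 1: 30 dB above -31.5 dB, reduced 6:1 to 5 dB above → -26.5 dB.
Stage 2: -26.5 dB is 16.5 dB over -43 dB; at 1.5:1 that becomes 11 dB over, giving -32 dB; +5 dB make-up → -27 dB.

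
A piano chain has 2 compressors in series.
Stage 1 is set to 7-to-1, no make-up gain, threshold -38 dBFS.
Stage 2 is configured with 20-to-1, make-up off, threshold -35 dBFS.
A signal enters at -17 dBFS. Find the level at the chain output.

-35 dBFS

Stage 1: overshoot 21 dB → 21/7 = 3 dB → -35 dBFS.
Stage 2: -35 dBFS is at or below the -35 dBFS threshold — no compression; output -35 dBFS.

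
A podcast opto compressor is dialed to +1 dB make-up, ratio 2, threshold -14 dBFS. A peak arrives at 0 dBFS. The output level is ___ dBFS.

-6 dBFS

0 dBFS sits 14 dB over threshold.
The 14 dB excess becomes 7 dB after 2:1 reduction.
So the level is -14 + 7 = -7 dBFS; make-up adds 1 dB, giving -6 dBFS.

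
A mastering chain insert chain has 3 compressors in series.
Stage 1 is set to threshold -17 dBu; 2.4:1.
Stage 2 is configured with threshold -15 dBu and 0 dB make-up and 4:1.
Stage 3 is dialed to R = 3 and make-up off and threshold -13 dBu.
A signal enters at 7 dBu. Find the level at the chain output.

Stage 1: overshoot 24 dB → 24/2.4 = 10 dB → -7 dBu.
Stage 2: overshoot 8 dB → 8/4 = 2 dB → -13 dBu.
Stage 3: below threshold (-13 ≤ -13); passes unchanged; output -13 dBu.

-13 dBu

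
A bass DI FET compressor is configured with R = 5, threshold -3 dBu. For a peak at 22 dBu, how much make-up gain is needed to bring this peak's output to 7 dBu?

Overshoot 25 dB → 25/5 = 5 dB after compression, so the compressed level is -3 + 5 = 2 dBu.
Make-up = target − compressed = 7 − 2 = 5 dB.

5 dB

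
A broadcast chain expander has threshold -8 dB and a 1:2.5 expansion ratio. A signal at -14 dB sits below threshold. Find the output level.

Below threshold, a 1:2.5 expander applies gain = (2.5−1)×(T − x) of attenuation.
(2.5−1) × 6 = 9 dB, so output = -14 − 9 = -23 dB.

-23 dB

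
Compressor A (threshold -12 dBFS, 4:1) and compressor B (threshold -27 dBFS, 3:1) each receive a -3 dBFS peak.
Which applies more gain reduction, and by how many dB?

A: GR = 9 − 9/4 = 6.75 dB.
B: GR = 24 − 24/3 = 16 dB.
Difference: 9.25 dB in favour of B.

B, by 9.25 dB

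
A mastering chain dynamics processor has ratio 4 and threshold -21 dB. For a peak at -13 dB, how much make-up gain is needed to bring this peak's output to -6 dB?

13 dB

Without make-up, output = threshold + overshoot/4 = -21 + 2 = -19 dB.
Gap to target: 13 dB.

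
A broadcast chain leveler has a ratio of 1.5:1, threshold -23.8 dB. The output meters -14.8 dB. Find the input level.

-10.3 dB

Post-compression overshoot = -14.8 − (-23.8) = 9 dB.
Before 1.5:1 compression the overshoot was 9 × 1.5 = 13.5 dB, so input = -23.8 + 13.5 = -10.3 dB.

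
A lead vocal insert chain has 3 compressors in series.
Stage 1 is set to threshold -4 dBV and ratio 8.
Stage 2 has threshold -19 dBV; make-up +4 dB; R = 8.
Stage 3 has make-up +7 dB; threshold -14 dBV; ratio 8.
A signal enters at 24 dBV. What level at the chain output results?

-6.835938 dBV

Stage 1: 28 dB above -4 dBV, reduced 8:1 to 3.5 dB above → -0.5 dBV.
Stage 2: -0.5 dBV is 18.5 dB over -19 dBV; at 8:1 that becomes 2.3125 dB over, giving -16.6875 dBV; +4 dB make-up → -12.6875 dBV.
Stage 3: overshoot 1.3125 dB → 1.3125/8 = 0.164062 dB → -13.835938 dBV; +7 dB make-up → -6.835938 dBV.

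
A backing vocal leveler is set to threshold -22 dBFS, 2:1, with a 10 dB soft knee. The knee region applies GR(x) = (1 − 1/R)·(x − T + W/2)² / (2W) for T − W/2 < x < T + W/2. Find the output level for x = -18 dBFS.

x − T + W/2 = -18 − (-22) + 5 = 9.
GR = (1 − 1/2) × 9² / 20 = 0.5 × 81 / 20 = 2.025 dB.
Output = -18 − 2.025 = -20.025 dBFS.

-20.025 dBFS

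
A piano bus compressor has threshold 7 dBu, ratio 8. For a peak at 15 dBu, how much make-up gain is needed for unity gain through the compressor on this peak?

7 dB

Without make-up, output = threshold + overshoot/8 = 7 + 1 = 8 dBu.
Gap to target: 7 dB.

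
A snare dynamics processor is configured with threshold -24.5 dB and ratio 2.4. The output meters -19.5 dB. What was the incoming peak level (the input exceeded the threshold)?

-12.5 dB

Post-compression overshoot = -19.5 − (-24.5) = 5 dB.
Input overshoot = R × output overshoot = 12 dB → input = -24.5 + 12 = -12.5 dB.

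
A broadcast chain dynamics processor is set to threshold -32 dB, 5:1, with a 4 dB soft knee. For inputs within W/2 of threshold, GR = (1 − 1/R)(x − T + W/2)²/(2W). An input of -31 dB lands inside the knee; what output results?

-31.9 dB

x − T + W/2 = -31 − (-32) + 2 = 3.
GR = (1 − 1/5) × 3² / 8 = 0.8 × 9 / 8 = 0.9 dB.
Output = -31 − 0.9 = -31.9 dB.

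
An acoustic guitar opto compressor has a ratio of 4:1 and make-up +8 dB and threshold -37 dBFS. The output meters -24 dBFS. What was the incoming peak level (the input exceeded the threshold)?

-17 dBFS

Stripping the +8 dB make-up gives -32 dBFS at the gain stage.
Post-compression overshoot = -32 − (-37) = 5 dB.
Before 4:1 compression the overshoot was 5 × 4 = 20 dB, so input = -37 + 20 = -17 dBFS.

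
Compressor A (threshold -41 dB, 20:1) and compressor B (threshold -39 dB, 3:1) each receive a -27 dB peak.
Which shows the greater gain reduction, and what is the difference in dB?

A: overshoot 14 dB → output overshoot 0.7 dB → GR 13.3 dB.
B: overshoot 12 dB → output overshoot 4 dB → GR 8 dB.
A applies 5.3 dB more gain reduction.

A, by 5.3 dB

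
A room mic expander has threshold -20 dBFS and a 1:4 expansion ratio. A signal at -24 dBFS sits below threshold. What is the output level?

Below threshold, a 1:4 expander applies gain = (4−1)×(T − x) of attenuation.
(4−1) × 4 = 12 dB, so output = -24 − 12 = -36 dBFS.

-36 dBFS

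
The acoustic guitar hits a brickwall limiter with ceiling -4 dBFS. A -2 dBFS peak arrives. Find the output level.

-4 dBFS

At ∞:1, everything above -4 dBFS is held at the ceiling.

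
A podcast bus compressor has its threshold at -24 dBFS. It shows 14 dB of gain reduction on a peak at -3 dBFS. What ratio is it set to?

Input overshoot = -3 − (-24) = 21 dB.
Output overshoot = 21 − 14 = 7 dB.
Ratio = input overshoot / output overshoot = 21 / 7 = 3.

3:1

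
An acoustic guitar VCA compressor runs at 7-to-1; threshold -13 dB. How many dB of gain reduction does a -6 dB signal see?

-6 dB exceeds the threshold by 7 dB.
A 7:1 ratio leaves 1 dB of that excess.
So the signal is attenuated by 7 − 1 = 6 dB.

6 dB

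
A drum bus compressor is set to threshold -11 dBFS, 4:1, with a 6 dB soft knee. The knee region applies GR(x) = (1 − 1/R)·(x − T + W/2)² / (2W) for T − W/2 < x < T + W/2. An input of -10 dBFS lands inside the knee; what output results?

x − T + W/2 = -10 − (-11) + 3 = 4.
GR = (1 − 1/4) × 4² / 12 = 0.75 × 16 / 12 = 1 dB.
Output = -10 − 1 = -11 dBFS.

-11 dBFS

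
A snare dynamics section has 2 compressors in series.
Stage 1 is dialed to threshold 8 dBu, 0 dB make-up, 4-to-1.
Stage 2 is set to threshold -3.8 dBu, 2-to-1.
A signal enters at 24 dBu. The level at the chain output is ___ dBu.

4.1 dBu

Stage 1: 16 dB above 8 dBu, reduced 4:1 to 4 dB above → 12 dBu.
Stage 2: overshoot 15.8 dB → 15.8/2 = 7.9 dB → 4.1 dBu.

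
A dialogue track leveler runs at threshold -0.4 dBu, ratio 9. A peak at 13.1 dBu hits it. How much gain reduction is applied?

Overshoot = 13.1 − (-0.4) = 13.5 dB.
After 9:1 compression the overshoot becomes 13.5/9 = 1.5 dB.
GR = overshoot in − overshoot out = 13.5 − 1.5 = 12 dB.

12 dB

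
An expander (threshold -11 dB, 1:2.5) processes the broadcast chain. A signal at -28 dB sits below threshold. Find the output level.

-53.5 dB

The input is 17 dB below the -11 dB threshold.
A 1:2.5 expander multiplies undershoot by 2.5: 17 × 2.5 = 42.5 dB below threshold.
Output = -11 − 42.5 = -53.5 dB.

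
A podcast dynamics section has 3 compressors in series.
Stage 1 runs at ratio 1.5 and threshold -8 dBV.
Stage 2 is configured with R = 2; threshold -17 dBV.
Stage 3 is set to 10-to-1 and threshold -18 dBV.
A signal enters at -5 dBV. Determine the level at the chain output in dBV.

-17.35 dBV

Stage 1: 3 dB above -8 dBV, reduced 1.5:1 to 2 dB above → -6 dBV.
Stage 2: -6 dBV is 11 dB over -17 dBV; at 2:1 that becomes 5.5 dB over, giving -11.5 dBV.
Stage 3: -11.5 dBV is 6.5 dB over -18 dBV; at 10:1 that becomes 0.65 dB over, giving -17.35 dBV.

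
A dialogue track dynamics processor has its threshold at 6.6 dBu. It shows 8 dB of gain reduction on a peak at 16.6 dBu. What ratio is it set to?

5:1

Input overshoot = 16.6 − 6.6 = 10 dB.
Output overshoot = 10 − 8 = 2 dB.
Ratio = input overshoot / output overshoot = 10 / 2 = 5.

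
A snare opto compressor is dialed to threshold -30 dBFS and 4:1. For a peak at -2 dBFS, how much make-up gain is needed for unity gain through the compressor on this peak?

The peak compresses to -30 + 28/4 = -23 dBFS.
To reach -2 dBFS requires -2 − (-23) = 21 dB of make-up.

21 dB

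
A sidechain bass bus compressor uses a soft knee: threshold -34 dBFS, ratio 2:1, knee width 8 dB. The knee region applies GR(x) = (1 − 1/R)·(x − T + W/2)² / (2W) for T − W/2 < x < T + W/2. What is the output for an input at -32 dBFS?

-33.125 dBFS

x − T + W/2 = -32 − (-34) + 4 = 6.
GR = (1 − 1/2) × 6² / 16 = 0.5 × 36 / 16 = 1.125 dB.
Output = -32 − 1.125 = -33.125 dBFS.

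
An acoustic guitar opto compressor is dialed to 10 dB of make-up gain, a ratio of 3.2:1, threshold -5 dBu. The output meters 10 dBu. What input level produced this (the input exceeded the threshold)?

Remove make-up: 10 − 10 = 0 dBu.
That's 5 dB above the -5 dBu threshold.
Before 3.2:1 compression the overshoot was 5 × 3.2 = 16 dB, so input = -5 + 16 = 11 dBu.

11 dBu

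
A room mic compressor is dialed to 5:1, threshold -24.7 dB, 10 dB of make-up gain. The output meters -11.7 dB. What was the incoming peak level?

-9.7 dB

Remove make-up: -11.7 − 10 = -21.7 dB.
The compressed level sits -21.7 − (-24.7) = 3 dB over threshold.
Undo the ratio: input overshoot = 3 × 5 = 15 dB, giving input = -9.7 dB.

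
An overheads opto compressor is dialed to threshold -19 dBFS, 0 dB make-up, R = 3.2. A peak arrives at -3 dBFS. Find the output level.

The input is 16 dB above the -19 dBFS threshold.
The 16 dB excess becomes 5 dB after 3.2:1 reduction.
That puts the output at -14 dBFS.

-14 dBFS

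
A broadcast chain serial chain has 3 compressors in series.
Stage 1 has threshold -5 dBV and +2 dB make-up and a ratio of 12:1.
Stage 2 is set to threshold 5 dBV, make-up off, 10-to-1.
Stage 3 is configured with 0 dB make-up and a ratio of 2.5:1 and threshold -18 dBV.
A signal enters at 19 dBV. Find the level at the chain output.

-11.2 dBV

Stage 1: 24 dB above -5 dBV, reduced 12:1 to 2 dB above → -3 dBV; +2 dB make-up → -1 dBV.
Stage 2: below threshold (-1 ≤ 5); passes unchanged; output -1 dBV.
Stage 3: -1 dBV is 17 dB over -18 dBV; at 2.5:1 that becomes 6.8 dB over, giving -11.2 dBV.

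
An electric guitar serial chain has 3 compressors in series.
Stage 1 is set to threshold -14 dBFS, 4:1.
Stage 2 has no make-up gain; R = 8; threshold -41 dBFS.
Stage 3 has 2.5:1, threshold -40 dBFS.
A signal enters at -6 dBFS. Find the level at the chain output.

-38.95 dBFS

Stage 1: -6 dBFS is 8 dB over -14 dBFS; at 4:1 that becomes 2 dB over, giving -12 dBFS.
Stage 2: overshoot 29 dB → 29/8 = 3.625 dB → -37.375 dBFS.
Stage 3: -37.375 dBFS is 2.625 dB over -40 dBFS; at 2.5:1 that becomes 1.05 dB over, giving -38.95 dBFS.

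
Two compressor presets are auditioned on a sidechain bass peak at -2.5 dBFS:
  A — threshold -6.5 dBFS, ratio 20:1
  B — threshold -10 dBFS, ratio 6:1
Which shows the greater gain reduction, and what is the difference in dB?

A: overshoot 4 dB → output overshoot 0.2 dB → GR 3.8 dB.
B: overshoot 7.5 dB → output overshoot 1.25 dB → GR 6.25 dB.
B reduces 2.45 dB more.

B, by 2.45 dB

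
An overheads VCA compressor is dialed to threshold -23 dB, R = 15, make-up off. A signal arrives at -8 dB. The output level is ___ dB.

The input is 15 dB above the -23 dB threshold.
15:1 compression reduces that to 15/15 = 1 dB over.
Output = -23 + 1 = -22 dB.

-22 dB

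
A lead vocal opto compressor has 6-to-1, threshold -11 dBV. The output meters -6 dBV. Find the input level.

19 dBV

The compressed level sits -6 − (-11) = 5 dB over threshold.
Input overshoot = R × output overshoot = 30 dB → input = -11 + 30 = 19 dBV.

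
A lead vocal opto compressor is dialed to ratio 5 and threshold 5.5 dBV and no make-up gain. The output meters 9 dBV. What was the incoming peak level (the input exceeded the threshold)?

That's 3.5 dB above the 5.5 dBV threshold.
Undo the ratio: input overshoot = 3.5 × 5 = 17.5 dB, giving input = 23 dBV.

23 dBV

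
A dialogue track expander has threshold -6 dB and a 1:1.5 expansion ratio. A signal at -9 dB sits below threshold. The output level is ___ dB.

Below threshold, a 1:1.5 expander applies gain = (1.5−1)×(T − x) of attenuation.
(1.5−1) × 3 = 1.5 dB, so output = -9 − 1.5 = -10.5 dB.

-10.5 dB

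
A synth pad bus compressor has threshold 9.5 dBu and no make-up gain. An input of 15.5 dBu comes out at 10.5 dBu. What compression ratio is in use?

6:1

Input overshoot = 15.5 − 9.5 = 6 dB; output overshoot = 10.5 − 9.5 = 1 dB.
Ratio = 6 / 1 = 6.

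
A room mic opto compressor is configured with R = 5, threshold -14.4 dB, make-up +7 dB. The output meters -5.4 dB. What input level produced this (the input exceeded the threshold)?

-4.4 dB

Stripping the +7 dB make-up gives -12.4 dB at the gain stage.
Post-compression overshoot = -12.4 − (-14.4) = 2 dB.
Undo the ratio: input overshoot = 2 × 5 = 10 dB, giving input = -4.4 dB.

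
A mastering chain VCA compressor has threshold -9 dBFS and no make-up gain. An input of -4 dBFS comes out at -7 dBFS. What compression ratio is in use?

Input overshoot = -4 − (-9) = 5 dB; output overshoot = -7 − (-9) = 2 dB.
Ratio = 5 / 2 = 2.5.

2.5:1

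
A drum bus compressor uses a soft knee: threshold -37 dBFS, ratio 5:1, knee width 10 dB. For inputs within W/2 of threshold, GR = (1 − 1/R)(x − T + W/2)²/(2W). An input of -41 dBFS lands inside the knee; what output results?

-41.04 dBFS

x − T + W/2 = -41 − (-37) + 5 = 1.
GR = (1 − 1/5) × 1² / 20 = 0.8 × 1 / 20 = 0.04 dB.
Output = -41 − 0.04 = -41.04 dBFS.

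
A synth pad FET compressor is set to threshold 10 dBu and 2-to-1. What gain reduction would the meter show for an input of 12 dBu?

12 dBu exceeds the threshold by 2 dB.
A 2:1 ratio leaves 1 dB of that excess.
GR = overshoot in − overshoot out = 2 − 1 = 1 dB.

1 dB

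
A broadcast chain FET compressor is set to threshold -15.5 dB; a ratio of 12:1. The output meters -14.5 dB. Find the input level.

-3.5 dB

That's 1 dB above the -15.5 dB threshold.
Undo the ratio: input overshoot = 1 × 12 = 12 dB, giving input = -3.5 dB.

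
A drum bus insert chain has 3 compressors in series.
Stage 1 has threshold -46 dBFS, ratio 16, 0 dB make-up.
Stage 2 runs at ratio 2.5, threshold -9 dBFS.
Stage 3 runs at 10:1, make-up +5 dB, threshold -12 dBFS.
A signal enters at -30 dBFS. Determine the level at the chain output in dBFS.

Stage 1: -30 dBFS is 16 dB over -46 dBFS; at 16:1 that becomes 1 dB over, giving -45 dBFS.
Stage 2: below threshold (-45 ≤ -9); passes unchanged; output -45 dBFS.
Stage 3: -45 dBFS is at or below the -12 dBFS threshold — no compression; make-up brings it to -40 dBFS.

-40 dBFS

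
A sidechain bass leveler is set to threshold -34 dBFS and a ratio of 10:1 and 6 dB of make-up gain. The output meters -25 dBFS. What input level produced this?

-4 dBFS

Stripping the +6 dB make-up gives -31 dBFS at the gain stage.
That's 3 dB above the -34 dBFS threshold.
Input overshoot = R × output overshoot = 30 dB → input = -34 + 30 = -4 dBFS.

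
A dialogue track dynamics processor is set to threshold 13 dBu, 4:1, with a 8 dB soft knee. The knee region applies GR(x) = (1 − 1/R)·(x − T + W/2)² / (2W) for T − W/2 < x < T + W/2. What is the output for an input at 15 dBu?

x − T + W/2 = 15 − 13 + 4 = 6.
GR = (1 − 1/4) × 6² / 16 = 0.75 × 36 / 16 = 1.6875 dB.
Output = 15 − 1.6875 = 13.3125 dBu.

13.3125 dBu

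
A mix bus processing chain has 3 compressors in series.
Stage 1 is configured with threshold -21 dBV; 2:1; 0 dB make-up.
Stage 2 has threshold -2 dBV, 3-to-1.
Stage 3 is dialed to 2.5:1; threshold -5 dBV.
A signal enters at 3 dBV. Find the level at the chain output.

-9 dBV

Stage 1: 3 dBV is 24 dB over -21 dBV; at 2:1 that becomes 12 dB over, giving -9 dBV.
Stage 2: below threshold (-9 ≤ -2); passes unchanged; output -9 dBV.
Stage 3: -9 dBV ≤ -5 dBV, so stage 3 doesn't engage; output -9 dBV.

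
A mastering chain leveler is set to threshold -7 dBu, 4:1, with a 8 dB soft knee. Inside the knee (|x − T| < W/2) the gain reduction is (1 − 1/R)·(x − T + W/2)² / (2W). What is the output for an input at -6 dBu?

x − T + W/2 = -6 − (-7) + 4 = 5.
GR = (1 − 1/4) × 5² / 16 = 0.75 × 25 / 16 = 1.171875 dB.
Output = -6 − 1.171875 = -7.171875 dBu.

-7.171875 dBu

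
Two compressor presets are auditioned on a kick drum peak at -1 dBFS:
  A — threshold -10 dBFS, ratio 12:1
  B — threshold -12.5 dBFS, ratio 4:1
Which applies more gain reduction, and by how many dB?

A: 9 dB over, compressed to 0.75 dB over, so 8.25 dB of GR.
B: 11.5 dB over, compressed to 2.875 dB over, so 8.625 dB of GR.
Difference: 0.375 dB in favour of B.

B, by 0.375 dB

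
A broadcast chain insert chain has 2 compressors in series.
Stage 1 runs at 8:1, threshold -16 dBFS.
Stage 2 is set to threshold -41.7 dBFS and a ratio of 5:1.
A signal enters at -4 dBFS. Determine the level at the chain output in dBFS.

-36.26 dBFS

Stage 1: 12 dB above -16 dBFS, reduced 8:1 to 1.5 dB above → -14.5 dBFS.
Stage 2: 27.2 dB above -41.7 dBFS, reduced 5:1 to 5.44 dB above → -36.26 dBFS.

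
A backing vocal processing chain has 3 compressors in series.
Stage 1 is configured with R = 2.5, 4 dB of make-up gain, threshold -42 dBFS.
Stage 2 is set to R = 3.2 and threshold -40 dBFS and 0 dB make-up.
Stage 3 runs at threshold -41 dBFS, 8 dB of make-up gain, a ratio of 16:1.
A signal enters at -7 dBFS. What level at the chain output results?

Stage 1: overshoot 35 dB → 35/2.5 = 14 dB → -28 dBFS; +4 dB make-up → -24 dBFS.
Stage 2: 16 dB above -40 dBFS, reduced 3.2:1 to 5 dB above → -35 dBFS.
Stage 3: 6 dB above -41 dBFS, reduced 16:1 to 0.375 dB above → -40.625 dBFS; +8 dB make-up → -32.625 dBFS.

-32.625 dBFS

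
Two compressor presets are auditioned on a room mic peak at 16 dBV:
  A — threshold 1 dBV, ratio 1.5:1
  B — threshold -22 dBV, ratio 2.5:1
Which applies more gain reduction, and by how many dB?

A: overshoot 15 dB → output overshoot 10 dB → GR 5 dB.
B: overshoot 38 dB → output overshoot 15.2 dB → GR 22.8 dB.
B reduces 17.8 dB more.

B, by 17.8 dB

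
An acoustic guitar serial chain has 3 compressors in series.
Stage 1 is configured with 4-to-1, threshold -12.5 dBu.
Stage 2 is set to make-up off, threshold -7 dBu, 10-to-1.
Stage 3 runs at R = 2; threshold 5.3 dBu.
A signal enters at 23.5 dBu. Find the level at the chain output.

Stage 1: overshoot 36 dB → 36/4 = 9 dB → -3.5 dBu.
Stage 2: overshoot 3.5 dB → 3.5/10 = 0.35 dB → -6.65 dBu.
Stage 3: -6.65 dBu ≤ 5.3 dBu, so stage 3 doesn't engage; output -6.65 dBu.

-6.65 dBu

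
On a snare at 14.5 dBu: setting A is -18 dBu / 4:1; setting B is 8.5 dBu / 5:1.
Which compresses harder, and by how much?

A, by 19.575 dB

A: overshoot 32.5 dB → output overshoot 8.125 dB → GR 24.375 dB.
B: overshoot 6 dB → output overshoot 1.2 dB → GR 4.8 dB.
Difference: 19.575 dB in favour of A.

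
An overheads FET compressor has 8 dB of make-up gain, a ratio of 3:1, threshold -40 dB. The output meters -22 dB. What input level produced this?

-10 dB

Before make-up, the level was -22 − 8 = -30 dB.
That's 10 dB above the -40 dB threshold.
Undo the ratio: input overshoot = 10 × 3 = 30 dB, giving input = -10 dB.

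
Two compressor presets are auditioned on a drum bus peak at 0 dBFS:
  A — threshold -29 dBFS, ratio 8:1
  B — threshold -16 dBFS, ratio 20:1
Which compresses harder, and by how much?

A: GR = 29 − 29/8 = 25.375 dB.
B: GR = 16 − 16/20 = 15.2 dB.
A reduces 10.175 dB more.

A, by 10.175 dB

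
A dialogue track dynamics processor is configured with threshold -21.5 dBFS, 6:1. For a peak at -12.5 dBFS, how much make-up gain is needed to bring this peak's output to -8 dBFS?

12 dB

Without make-up, output = threshold + overshoot/6 = -21.5 + 1.5 = -20 dBFS.
Gap to target: 12 dB.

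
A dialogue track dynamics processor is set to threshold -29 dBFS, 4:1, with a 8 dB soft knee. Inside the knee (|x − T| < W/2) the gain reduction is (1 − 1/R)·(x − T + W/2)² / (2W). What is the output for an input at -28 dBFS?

x − T + W/2 = -28 − (-29) + 4 = 5.
GR = (1 − 1/4) × 5² / 16 = 0.75 × 25 / 16 = 1.171875 dB.
Output = -28 − 1.171875 = -29.171875 dBFS.

-29.171875 dBFS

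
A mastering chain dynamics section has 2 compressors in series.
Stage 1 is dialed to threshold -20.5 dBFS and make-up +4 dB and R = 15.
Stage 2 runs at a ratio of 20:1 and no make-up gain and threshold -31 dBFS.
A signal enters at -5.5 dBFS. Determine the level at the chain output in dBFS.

-30.225 dBFS

Stage 1: -5.5 dBFS is 15 dB over -20.5 dBFS; at 15:1 that becomes 1 dB over, giving -19.5 dBFS; +4 dB make-up → -15.5 dBFS.
Stage 2: overshoot 15.5 dB → 15.5/20 = 0.775 dB → -30.225 dBFS.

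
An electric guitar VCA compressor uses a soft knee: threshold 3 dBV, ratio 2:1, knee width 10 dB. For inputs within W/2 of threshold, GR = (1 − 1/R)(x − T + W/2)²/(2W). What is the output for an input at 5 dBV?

3.775 dBV

x − T + W/2 = 5 − 3 + 5 = 7.
GR = (1 − 1/2) × 7² / 20 = 0.5 × 49 / 20 = 1.225 dB.
Output = 5 − 1.225 = 3.775 dBV.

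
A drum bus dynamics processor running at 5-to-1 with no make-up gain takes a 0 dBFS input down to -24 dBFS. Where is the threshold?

Gain reduction = 0 − (-24) = 24 dB; output overshoot = GR / (R − 1) = 24 / 4 = 6 dB.
Threshold = output − output overshoot = -24 − 6 = -30 dBFS.

-30 dBFS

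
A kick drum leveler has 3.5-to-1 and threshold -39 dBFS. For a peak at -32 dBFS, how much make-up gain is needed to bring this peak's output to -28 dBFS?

The peak compresses to -39 + 7/3.5 = -37 dBFS.
To reach -28 dBFS requires -28 − (-37) = 9 dB of make-up.

9 dB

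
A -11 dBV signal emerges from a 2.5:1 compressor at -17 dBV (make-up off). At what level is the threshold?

Input is 10 dB above T (since output overshoot × R = input overshoot: (-17 − T)·2.5 = -11 − T gives T = -21 dBV).
Check: -21 + (-11 − (-21))/2.5 = -21 + 4 = -17 dBV. ✓

-21 dBV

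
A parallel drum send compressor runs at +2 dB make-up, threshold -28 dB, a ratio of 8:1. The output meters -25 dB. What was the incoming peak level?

-20 dB

Before make-up, the level was -25 − 2 = -27 dB.
That's 1 dB above the -28 dB threshold.
Input overshoot = R × output overshoot = 8 dB → input = -28 + 8 = -20 dB.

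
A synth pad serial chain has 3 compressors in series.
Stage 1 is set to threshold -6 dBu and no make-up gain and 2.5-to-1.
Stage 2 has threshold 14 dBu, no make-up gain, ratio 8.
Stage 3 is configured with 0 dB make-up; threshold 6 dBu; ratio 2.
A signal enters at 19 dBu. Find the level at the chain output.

4 dBu

Stage 1: 25 dB above -6 dBu, reduced 2.5:1 to 10 dB above → 4 dBu.
Stage 2: 4 dBu is at or below the 14 dBu threshold — no compression; output 4 dBu.
Stage 3: below threshold (4 ≤ 6); passes unchanged; output 4 dBu.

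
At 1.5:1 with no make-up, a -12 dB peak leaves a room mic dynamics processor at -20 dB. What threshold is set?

-36 dB

Input is 24 dB above T (since output overshoot × R = input overshoot: (-20 − T)·1.5 = -12 − T gives T = -36 dB).
Check: -36 + (-12 − (-36))/1.5 = -36 + 16 = -20 dB. ✓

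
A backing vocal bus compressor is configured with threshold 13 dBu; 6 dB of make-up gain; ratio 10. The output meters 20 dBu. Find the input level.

23 dBu

Stripping the +6 dB make-up gives 14 dBu at the gain stage.
That's 1 dB above the 13 dBu threshold.
Undo the ratio: input overshoot = 1 × 10 = 10 dB, giving input = 23 dBu.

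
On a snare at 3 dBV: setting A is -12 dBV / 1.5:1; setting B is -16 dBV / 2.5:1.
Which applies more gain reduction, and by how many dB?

A: GR = 15 − 15/1.5 = 5 dB.
B: GR = 19 − 19/2.5 = 11.4 dB.
B applies 6.4 dB more gain reduction.

B, by 6.4 dB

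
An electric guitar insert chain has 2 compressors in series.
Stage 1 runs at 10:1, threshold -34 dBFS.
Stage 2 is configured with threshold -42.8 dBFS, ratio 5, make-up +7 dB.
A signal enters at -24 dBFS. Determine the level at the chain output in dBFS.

Stage 1: overshoot 10 dB → 10/10 = 1 dB → -33 dBFS.
Stage 2: overshoot 9.8 dB → 9.8/5 = 1.96 dB → -40.84 dBFS; +7 dB make-up → -33.84 dBFS.

-33.84 dBFS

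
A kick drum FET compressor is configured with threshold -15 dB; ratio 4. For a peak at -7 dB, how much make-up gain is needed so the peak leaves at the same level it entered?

The peak compresses to -15 + 8/4 = -13 dB.
To reach -7 dB requires -7 − (-13) = 6 dB of make-up.

6 dB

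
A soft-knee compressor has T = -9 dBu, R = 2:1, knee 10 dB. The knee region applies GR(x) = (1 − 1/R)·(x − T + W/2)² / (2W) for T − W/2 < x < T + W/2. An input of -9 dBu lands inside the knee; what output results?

x − T + W/2 = -9 − (-9) + 5 = 5.
GR = (1 − 1/2) × 5² / 20 = 0.5 × 25 / 20 = 0.625 dB.
Output = -9 − 0.625 = -9.625 dBu.

-9.625 dBu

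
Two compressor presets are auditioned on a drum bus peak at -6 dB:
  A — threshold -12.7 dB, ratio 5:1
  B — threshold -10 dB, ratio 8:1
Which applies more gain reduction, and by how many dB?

A, by 1.86 dB

A: 6.7 dB over, compressed to 1.34 dB over, so 5.36 dB of GR.
B: 4 dB over, compressed to 0.5 dB over, so 3.5 dB of GR.
A reduces 1.86 dB more.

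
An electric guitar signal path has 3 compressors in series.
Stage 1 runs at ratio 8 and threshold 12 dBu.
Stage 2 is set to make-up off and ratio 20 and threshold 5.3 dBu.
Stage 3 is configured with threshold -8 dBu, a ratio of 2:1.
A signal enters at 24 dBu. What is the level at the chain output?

-1.145 dBu

Stage 1: 24 dBu is 12 dB over 12 dBu; at 8:1 that becomes 1.5 dB over, giving 13.5 dBu.
Stage 2: overshoot 8.2 dB → 8.2/20 = 0.41 dB → 5.71 dBu.
Stage 3: overshoot 13.71 dB → 13.71/2 = 6.855 dB → -1.145 dBu.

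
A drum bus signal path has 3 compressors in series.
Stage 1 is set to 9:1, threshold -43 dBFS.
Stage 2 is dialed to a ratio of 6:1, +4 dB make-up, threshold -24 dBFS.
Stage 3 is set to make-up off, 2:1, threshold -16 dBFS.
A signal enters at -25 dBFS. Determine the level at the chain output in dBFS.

Stage 1: overshoot 18 dB → 18/9 = 2 dB → -41 dBFS.
Stage 2: below threshold (-41 ≤ -24); passes unchanged; make-up brings it to -37 dBFS.
Stage 3: -37 dBFS ≤ -16 dBFS, so stage 3 doesn't engage; output -37 dBFS.

-37 dBFS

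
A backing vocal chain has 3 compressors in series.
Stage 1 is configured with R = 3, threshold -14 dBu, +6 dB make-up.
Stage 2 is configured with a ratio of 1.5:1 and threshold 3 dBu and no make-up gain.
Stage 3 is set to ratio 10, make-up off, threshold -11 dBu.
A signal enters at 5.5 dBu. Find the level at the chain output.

-10.05 dBu

Stage 1: 5.5 dBu is 19.5 dB over -14 dBu; at 3:1 that becomes 6.5 dB over, giving -7.5 dBu; +6 dB make-up → -1.5 dBu.
Stage 2: -1.5 dBu is at or below the 3 dBu threshold — no compression; output -1.5 dBu.
Stage 3: 9.5 dB above -11 dBu, reduced 10:1 to 0.95 dB above → -10.05 dBu.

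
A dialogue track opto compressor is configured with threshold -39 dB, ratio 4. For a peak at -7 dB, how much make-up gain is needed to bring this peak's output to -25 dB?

6 dB

Overshoot 32 dB → 32/4 = 8 dB after compression, so the compressed level is -39 + 8 = -31 dB.
Make-up = target − compressed = -25 − (-31) = 6 dB.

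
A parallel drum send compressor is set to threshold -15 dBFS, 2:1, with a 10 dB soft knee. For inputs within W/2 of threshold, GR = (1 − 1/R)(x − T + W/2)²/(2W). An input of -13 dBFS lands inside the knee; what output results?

x − T + W/2 = -13 − (-15) + 5 = 7.
GR = (1 − 1/2) × 7² / 20 = 0.5 × 49 / 20 = 1.225 dB.
Output = -13 − 1.225 = -14.225 dBFS.

-14.225 dBFS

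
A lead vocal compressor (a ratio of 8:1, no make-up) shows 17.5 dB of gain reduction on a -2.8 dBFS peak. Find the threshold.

-22.8 dBFS

Gain reduction = -2.8 − (-20.3) = 17.5 dB; output overshoot = GR / (R − 1) = 17.5 / 7 = 2.5 dB.
Threshold = output − output overshoot = -20.3 − 2.5 = -22.8 dBFS.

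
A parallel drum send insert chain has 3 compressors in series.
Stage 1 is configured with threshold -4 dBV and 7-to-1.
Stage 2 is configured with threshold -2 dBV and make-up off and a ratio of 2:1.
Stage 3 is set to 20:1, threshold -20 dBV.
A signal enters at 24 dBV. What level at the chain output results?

Stage 1: overshoot 28 dB → 28/7 = 4 dB → 0 dBV.
Stage 2: 0 dBV is 2 dB over -2 dBV; at 2:1 that becomes 1 dB over, giving -1 dBV.
Stage 3: 19 dB above -20 dBV, reduced 20:1 to 0.95 dB above → -19.05 dBV.

-19.05 dBV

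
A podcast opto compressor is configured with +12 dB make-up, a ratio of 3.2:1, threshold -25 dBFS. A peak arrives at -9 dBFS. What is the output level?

-9 dBFS sits 16 dB over threshold.
At 3.2:1 the overshoot is divided by 3.2, leaving 5 dB above threshold.
Output = -25 + 5 = -20 dBFS; make-up adds 12 dB, giving -8 dBFS.

-8 dBFS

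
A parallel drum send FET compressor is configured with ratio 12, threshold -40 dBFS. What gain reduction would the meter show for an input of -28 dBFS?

Overshoot = -28 − (-40) = 12 dB.
At 12:1, output sits 12/12 = 1 dB above threshold.
GR = overshoot in − overshoot out = 12 − 1 = 11 dB.

11 dB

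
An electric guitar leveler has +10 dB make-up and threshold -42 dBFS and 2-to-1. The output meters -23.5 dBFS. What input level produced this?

-25 dBFS

Before make-up, the level was -23.5 − 10 = -33.5 dBFS.
That's 8.5 dB above the -42 dBFS threshold.
Before 2:1 compression the overshoot was 8.5 × 2 = 17 dB, so input = -42 + 17 = -25 dBFS.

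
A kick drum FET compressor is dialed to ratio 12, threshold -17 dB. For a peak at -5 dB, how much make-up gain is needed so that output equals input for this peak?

Overshoot 12 dB → 12/12 = 1 dB after compression, so the compressed level is -17 + 1 = -16 dB.
Make-up = target − compressed = -5 − (-16) = 11 dB.

11 dB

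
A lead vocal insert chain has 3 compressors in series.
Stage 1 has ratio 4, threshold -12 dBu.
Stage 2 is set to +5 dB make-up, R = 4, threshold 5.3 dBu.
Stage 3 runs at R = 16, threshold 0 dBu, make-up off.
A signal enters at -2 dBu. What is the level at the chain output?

Stage 1: -2 dBu is 10 dB over -12 dBu; at 4:1 that becomes 2.5 dB over, giving -9.5 dBu.
Stage 2: -9.5 dBu is at or below the 5.3 dBu threshold — no compression; make-up brings it to -4.5 dBu.
Stage 3: -4.5 dBu ≤ 0 dBu, so stage 3 doesn't engage; output -4.5 dBu.

-4.5 dBu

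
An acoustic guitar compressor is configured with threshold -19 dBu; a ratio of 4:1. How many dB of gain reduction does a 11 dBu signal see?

22.5 dB

Overshoot = 11 − (-19) = 30 dB.
A 4:1 ratio leaves 7.5 dB of that excess.
GR = overshoot in − overshoot out = 30 − 7.5 = 22.5 dB.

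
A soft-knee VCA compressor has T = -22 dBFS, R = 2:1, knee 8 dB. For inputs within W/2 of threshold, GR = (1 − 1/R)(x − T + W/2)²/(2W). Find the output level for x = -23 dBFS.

-23.28125 dBFS

x − T + W/2 = -23 − (-22) + 4 = 3.
GR = (1 − 1/2) × 3² / 16 = 0.5 × 9 / 16 = 0.28125 dB.
Output = -23 − 0.28125 = -23.28125 dBFS.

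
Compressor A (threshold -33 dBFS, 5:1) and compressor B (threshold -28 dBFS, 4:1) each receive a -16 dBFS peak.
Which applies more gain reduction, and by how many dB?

A: 17 dB over, compressed to 3.4 dB over, so 13.6 dB of GR.
B: 12 dB over, compressed to 3 dB over, so 9 dB of GR.
Difference: 4.6 dB in favour of A.

A, by 4.6 dB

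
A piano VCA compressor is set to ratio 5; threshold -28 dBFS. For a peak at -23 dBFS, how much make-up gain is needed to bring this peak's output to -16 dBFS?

Overshoot 5 dB → 5/5 = 1 dB after compression, so the compressed level is -28 + 1 = -27 dBFS.
Make-up = target − compressed = -16 − (-27) = 11 dB.

11 dB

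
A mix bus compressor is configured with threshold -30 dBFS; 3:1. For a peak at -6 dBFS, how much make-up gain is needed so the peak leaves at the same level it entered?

The peak compresses to -30 + 24/3 = -22 dBFS.
To reach -6 dBFS requires -6 − (-22) = 16 dB of make-up.

16 dB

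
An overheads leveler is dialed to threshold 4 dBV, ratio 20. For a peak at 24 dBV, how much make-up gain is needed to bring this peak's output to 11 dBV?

6 dB

The peak compresses to 4 + 20/20 = 5 dBV.
To reach 11 dBV requires 11 − 5 = 6 dB of make-up.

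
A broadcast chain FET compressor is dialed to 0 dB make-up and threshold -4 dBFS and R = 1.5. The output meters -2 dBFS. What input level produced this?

-1 dBFS

That's 2 dB above the -4 dBFS threshold.
Before 1.5:1 compression the overshoot was 2 × 1.5 = 3 dB, so input = -4 + 3 = -1 dBFS.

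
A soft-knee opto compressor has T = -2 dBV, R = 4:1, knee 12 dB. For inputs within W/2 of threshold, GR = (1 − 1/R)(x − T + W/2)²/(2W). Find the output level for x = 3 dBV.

-0.78125 dBV

x − T + W/2 = 3 − (-2) + 6 = 11.
GR = (1 − 1/4) × 11² / 24 = 0.75 × 121 / 24 = 3.78125 dB.
Output = 3 − 3.78125 = -0.78125 dBV.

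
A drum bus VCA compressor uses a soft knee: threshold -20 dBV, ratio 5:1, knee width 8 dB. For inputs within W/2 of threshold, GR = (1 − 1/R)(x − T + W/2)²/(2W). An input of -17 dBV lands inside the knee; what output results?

x − T + W/2 = -17 − (-20) + 4 = 7.
GR = (1 − 1/5) × 7² / 16 = 0.8 × 49 / 16 = 2.45 dB.
Output = -17 − 2.45 = -19.45 dBV.

-19.45 dBV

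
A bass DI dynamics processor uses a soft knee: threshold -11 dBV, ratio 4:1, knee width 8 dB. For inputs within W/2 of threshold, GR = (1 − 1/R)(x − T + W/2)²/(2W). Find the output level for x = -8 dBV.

x − T + W/2 = -8 − (-11) + 4 = 7.
GR = (1 − 1/4) × 7² / 16 = 0.75 × 49 / 16 = 2.296875 dB.
Output = -8 − 2.296875 = -10.296875 dBV.

-10.296875 dBV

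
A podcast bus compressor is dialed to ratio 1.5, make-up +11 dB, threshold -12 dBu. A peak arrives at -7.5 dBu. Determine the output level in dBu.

2 dBu

Overshoot: -7.5 − (-12) = 4.5 dB.
At 1.5:1 the overshoot is divided by 1.5, leaving 3 dB above threshold.
So the level is -12 + 3 = -9 dBu; make-up adds 11 dB, giving 2 dBu.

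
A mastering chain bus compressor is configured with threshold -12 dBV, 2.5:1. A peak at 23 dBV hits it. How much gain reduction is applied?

The signal is 35 dB above threshold.
A 2.5:1 ratio leaves 14 dB of that excess.
So the signal is attenuated by 35 − 14 = 21 dB.

21 dB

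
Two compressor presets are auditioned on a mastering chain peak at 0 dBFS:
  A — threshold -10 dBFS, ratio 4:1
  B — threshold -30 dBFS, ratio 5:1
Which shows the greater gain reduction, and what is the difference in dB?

A: 10 dB over, compressed to 2.5 dB over, so 7.5 dB of GR.
B: 30 dB over, compressed to 6 dB over, so 24 dB of GR.
B applies 16.5 dB more gain reduction.

B, by 16.5 dB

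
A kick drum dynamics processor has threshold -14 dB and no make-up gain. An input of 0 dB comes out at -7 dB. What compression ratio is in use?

Input overshoot = 0 − (-14) = 14 dB; output overshoot = -7 − (-14) = 7 dB.
Ratio = 14 / 7 = 2.

2:1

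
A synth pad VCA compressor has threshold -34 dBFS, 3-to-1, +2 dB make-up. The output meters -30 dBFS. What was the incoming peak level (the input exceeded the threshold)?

Stripping the +2 dB make-up gives -32 dBFS at the gain stage.
The compressed level sits -32 − (-34) = 2 dB over threshold.
Before 3:1 compression the overshoot was 2 × 3 = 6 dB, so input = -34 + 6 = -28 dBFS.

-28 dBFS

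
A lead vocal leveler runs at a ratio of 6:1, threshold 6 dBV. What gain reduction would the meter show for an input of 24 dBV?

15 dB

24 dBV exceeds the threshold by 18 dB.
At 6:1, output sits 18/6 = 3 dB above threshold.
So the signal is attenuated by 18 − 3 = 15 dB.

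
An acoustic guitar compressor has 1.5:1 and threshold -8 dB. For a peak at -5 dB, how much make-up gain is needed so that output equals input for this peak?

1 dB

The peak compresses to -8 + 3/1.5 = -6 dB.
To reach -5 dB requires -5 − (-6) = 1 dB of make-up.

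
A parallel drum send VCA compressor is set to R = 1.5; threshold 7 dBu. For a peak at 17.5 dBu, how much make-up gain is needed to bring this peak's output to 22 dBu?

Without make-up, output = threshold + overshoot/1.5 = 7 + 7 = 14 dBu.
Gap to target: 8 dB.

8 dB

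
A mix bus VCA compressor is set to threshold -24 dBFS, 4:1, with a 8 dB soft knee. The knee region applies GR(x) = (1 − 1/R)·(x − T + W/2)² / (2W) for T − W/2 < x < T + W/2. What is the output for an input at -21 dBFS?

x − T + W/2 = -21 − (-24) + 4 = 7.
GR = (1 − 1/4) × 7² / 16 = 0.75 × 49 / 16 = 2.296875 dB.
Output = -21 − 2.296875 = -23.296875 dBFS.

-23.296875 dBFS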